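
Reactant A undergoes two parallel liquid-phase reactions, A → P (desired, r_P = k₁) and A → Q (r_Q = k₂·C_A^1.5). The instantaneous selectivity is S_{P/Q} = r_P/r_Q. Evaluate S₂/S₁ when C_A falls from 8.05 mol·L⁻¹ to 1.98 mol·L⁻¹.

8.20

S_{P/Q} = (k₁/k₂)·C_A^-1.5, so S₂/S₁ = (C_{A,2}/C_{A,1})^-1.5.
= (1.98/8.05)^(-1.5) = (0.2460)^(-1.5) = 8.20.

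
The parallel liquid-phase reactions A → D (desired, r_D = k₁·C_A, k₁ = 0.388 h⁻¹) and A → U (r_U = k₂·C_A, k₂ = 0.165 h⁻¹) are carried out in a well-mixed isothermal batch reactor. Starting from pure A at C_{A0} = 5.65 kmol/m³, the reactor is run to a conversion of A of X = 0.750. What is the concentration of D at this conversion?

2.97 kmol/m³

C_A = C_{A0}(1−X) = 1.413 kmol/m³.
Both paths are first order in A, so the instantaneous fraction to D is constant: dC_D/d(−C_A) = k₁/(k₁+k₂) = 0.7016.
C_D = 0.7016·(C_{A0}−C_A) = 0.7016×4.238 = 2.97 kmol/m³.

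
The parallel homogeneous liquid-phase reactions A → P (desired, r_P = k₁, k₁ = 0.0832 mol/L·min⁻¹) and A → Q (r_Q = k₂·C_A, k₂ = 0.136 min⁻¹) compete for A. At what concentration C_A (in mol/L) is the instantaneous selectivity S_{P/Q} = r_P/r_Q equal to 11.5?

S_{P/Q} = (k₁/k₂)·C_A⁻¹ ⇒ C_A = (S·k₂/k₁)^(-1).
= (11.5×0.136/0.0832)^(-1) = (18.80)^(-1) = 0.0532 mol/L.

0.0532 mol/L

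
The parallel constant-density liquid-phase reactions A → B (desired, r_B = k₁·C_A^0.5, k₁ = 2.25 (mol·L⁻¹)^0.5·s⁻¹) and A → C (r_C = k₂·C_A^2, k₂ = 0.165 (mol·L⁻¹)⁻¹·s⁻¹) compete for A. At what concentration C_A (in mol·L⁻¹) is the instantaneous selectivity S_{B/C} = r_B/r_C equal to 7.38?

S_{B/C} = (k₁/k₂)·C_A^-1.5 ⇒ C_A = (S·k₂/k₁)^(1/(-1.5)).
= (7.38×0.165/2.25)^(-0.6667) = (0.5412)^(-0.6667) = 1.51 mol·L⁻¹.

1.51 mol·L⁻¹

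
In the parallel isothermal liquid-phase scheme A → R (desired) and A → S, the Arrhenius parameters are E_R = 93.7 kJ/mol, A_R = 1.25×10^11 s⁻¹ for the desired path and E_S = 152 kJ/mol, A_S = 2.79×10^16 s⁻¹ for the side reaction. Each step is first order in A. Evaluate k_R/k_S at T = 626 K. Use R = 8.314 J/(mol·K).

0.328

Since both paths have the same order in A, the concentration cancels and S_{R/S} = k_R/k_S = (A_R/A_S)·exp[(E_S−E_R)/(RT)].
(E_S−E_R)/(RT) = (152−93.7)×10³/(8.314×626) = 58300/5205 = 11.20.
k_R/k_S = (1.25×10^11/2.79×10^16)·exp(11.20) = 4.480×10^-6 × 73255 = 0.328.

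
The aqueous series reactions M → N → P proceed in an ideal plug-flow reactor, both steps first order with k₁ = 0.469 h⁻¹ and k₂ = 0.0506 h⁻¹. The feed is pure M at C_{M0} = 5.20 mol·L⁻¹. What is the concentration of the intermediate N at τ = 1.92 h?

2.92 mol·L⁻¹

Solving the coupled first-order balances gives C_N(τ) = [k₁/(k₂−k₁)]·C_{M0}·(e^(−k₁τ) − e^(−k₂τ)).
e^(−k₁τ) = e^(−0.469×1.92) = e^(−0.9005) = 0.4064; e^(−k₂τ) = e^(−0.09715) = 0.9074.
C_N = 0.469×5.20/(0.0506−0.469) × (0.4064−0.9074) = (-5.829)×(-0.5010) = 2.921 mol·L⁻¹.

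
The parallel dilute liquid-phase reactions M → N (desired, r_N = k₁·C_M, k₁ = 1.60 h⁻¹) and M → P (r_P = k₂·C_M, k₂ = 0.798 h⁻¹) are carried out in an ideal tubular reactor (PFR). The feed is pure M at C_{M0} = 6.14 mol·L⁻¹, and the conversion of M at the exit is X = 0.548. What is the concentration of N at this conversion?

2.25 mol·L⁻¹

C_M = C_{M0}(1−X) = 2.775 mol·L⁻¹.
Both paths are first order in M, so the instantaneous fraction to N is constant: dC_N/d(−C_M) = k₁/(k₁+k₂) = 0.6672.
C_N = 0.6672·(C_{M0}−C_M) = 0.6672×3.365 = 2.25 mol·L⁻¹.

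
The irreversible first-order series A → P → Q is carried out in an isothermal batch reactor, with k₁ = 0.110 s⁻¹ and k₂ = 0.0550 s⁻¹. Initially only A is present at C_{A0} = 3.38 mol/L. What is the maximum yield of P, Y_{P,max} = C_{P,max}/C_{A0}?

0.500

At the optimum, C_{P,max}/C_{A0} = (k₁/k₂)^[k₂/(k₂−k₁)].
= (0.110/0.0550)^(0.0550/(0.0550−0.110)) = (2.000)^(-1.000) = 0.5000.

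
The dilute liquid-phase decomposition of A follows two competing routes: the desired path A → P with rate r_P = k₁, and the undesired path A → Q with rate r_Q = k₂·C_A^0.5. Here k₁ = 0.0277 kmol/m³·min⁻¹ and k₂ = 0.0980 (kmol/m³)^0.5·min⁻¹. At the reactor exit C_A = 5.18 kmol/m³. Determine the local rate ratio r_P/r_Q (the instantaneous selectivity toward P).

S_{P/Q} = r_P/r_Q = (k₁)/(k₂·C_A^0.5) = (k₁/k₂)·C_A^-0.5.
= (0.0277) / (0.0980×5.180^0.5) = 0.02770/0.2230 = 0.124.

0.124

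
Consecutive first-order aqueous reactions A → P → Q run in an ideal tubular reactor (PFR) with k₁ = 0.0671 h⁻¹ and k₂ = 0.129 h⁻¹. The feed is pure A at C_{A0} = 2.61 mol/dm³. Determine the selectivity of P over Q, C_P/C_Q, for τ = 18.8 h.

0.418

Solving the coupled first-order balances gives C_P(τ) = [k₁/(k₂−k₁)]·C_{A0}·(e^(−k₁τ) − e^(−k₂τ)).
e^(−k₁τ) = e^(−0.0671×18.8) = e^(−1.261) = 0.2832; e^(−k₂τ) = e^(−2.425) = 0.08846.
C_P = 0.0671×2.61/(0.129−0.0671) × (0.2832−0.08846) = 2.829×0.1948 = 0.5511 mol/dm³.
C_A = C_{A0}e^(−k₁τ) = 0.7392 mol/dm³, so C_Q = C_{A0}−C_A−C_P = 1.320 mol/dm³; C_P/C_Q = 0.418.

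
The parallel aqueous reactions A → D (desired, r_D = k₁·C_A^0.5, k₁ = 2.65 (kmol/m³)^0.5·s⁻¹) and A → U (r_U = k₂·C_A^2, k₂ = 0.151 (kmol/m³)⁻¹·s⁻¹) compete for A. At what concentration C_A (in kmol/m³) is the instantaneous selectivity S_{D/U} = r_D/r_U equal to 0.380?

S_{D/U} = (k₁/k₂)·C_A^-1.5 ⇒ C_A = (S·k₂/k₁)^(1/(-1.5)).
= (0.380×0.151/2.65)^(-0.6667) = (0.02165)^(-0.6667) = 12.9 kmol/m³.

12.9 kmol/m³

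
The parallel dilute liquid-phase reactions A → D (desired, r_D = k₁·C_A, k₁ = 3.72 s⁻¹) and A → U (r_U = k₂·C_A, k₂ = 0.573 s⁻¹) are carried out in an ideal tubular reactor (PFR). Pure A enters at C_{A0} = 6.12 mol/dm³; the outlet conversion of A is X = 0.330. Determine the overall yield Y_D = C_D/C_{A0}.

0.286

C_A = C_{A0}(1−X) = 4.100 mol/dm³.
Both paths are first order in A, so the instantaneous fraction to D is constant: dC_D/d(−C_A) = k₁/(k₁+k₂) = 0.8665.
C_D = 0.8665·(C_{A0}−C_A) = 0.8665×2.020 = 1.75 mol/dm³.
Y_D = C_D/C_{A0} = 1.750/6.12 = 0.286.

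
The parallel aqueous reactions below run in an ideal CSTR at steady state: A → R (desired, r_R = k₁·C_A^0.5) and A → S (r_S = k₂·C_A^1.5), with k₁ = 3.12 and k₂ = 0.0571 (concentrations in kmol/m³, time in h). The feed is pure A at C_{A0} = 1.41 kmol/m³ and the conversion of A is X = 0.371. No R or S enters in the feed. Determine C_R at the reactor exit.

Exit C_A = C_{A0}(1−X) = 1.41×0.629 = 0.8869 kmol/m³.
Rates in a CSTR are evaluated at the outlet concentration: r_R = 3.12×0.8869^0.5 = 2.938, r_S = 0.0571×0.8869^1.5 = 0.04769.
Fraction of consumed A going to R: r_R/(r_R+r_S) = 0.9840.
C_R = 0.9840·C_{A0}·X = 0.9840×1.41×0.371 = 0.515 kmol/m³.

0.515 kmol/m³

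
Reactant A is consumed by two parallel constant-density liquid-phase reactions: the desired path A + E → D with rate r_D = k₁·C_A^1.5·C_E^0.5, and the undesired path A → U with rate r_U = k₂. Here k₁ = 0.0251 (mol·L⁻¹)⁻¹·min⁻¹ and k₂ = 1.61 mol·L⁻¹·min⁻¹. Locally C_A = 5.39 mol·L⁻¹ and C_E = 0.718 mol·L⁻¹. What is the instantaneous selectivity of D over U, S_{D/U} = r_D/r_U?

0.165

S_{D/U} = r_D/r_U = (k₁·C_A^1.5·C_E^0.5)/(k₂) = (k₁/k₂)·C_A^1.5·C_E^0.5.
= (0.0251×5.390^1.5×0.7180^0.5) / (1.61) = 0.2661/1.610 = 0.165.
Since the desired path is higher order in A, keeping C_A high (PFR or concentrated feed) favours D.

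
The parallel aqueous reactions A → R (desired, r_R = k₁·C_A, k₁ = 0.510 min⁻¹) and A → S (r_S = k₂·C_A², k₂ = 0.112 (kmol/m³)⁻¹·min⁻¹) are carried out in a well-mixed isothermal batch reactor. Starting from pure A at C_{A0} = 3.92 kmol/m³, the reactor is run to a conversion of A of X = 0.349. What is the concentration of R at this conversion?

0.802 kmol/m³

C_A = C_{A0}(1−X) = 2.552 kmol/m³.
Along a PFR/batch, dC_R/dC_A = −r_R/(r_R+r_S) = −k₁/(k₁+k₂·C_A).
Integrating from C_{A0} to C_A: C_R = (0.510/0.112)·ln[(0.510+0.112·3.92)/(0.510+0.112·2.55)] = 4.554·ln(0.9490/0.7958) = 0.8018 kmol/m³.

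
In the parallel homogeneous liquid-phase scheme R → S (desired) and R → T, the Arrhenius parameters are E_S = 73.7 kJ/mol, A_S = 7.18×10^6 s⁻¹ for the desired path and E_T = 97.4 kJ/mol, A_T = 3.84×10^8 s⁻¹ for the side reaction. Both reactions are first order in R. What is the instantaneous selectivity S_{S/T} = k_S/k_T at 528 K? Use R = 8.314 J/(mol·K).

4.14

Since both paths have the same order in R, the concentration cancels and S_{S/T} = k_S/k_T = (A_S/A_T)·exp[(E_T−E_S)/(RT)].
(E_T−E_S)/(RT) = (97.4−73.7)×10³/(8.314×528) = 23700/4390 = 5.399.
k_S/k_T = (7.18×10^6/3.84×10^8)·exp(5.399) = 0.01870 × 221.2 = 4.14.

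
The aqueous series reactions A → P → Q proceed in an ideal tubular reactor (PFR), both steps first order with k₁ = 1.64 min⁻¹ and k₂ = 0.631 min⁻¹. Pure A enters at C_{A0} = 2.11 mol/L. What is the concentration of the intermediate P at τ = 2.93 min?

0.512 mol/L

The intermediate concentration in a first-order A→B→C sequence is C_P = k₁C_{A0}(e^(−k₁τ) − e^(−k₂τ))/(k₂−k₁).
e^(−k₁τ) = e^(−1.64×2.93) = e^(−4.805) = 0.008187; e^(−k₂τ) = e^(−1.849) = 0.1574.
C_P = 1.64×2.11/(0.631−1.64) × (0.008187−0.1574) = (-3.430)×(-0.1492) = 0.5118 mol/L.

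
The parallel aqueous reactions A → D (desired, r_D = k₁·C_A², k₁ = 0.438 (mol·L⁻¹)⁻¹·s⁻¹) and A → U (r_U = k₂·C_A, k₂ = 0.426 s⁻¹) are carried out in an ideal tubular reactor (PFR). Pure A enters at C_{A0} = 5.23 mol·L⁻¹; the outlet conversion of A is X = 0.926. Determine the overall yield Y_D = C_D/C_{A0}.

0.644

C_A = C_{A0}(1−X) = 0.3870 mol·L⁻¹.
Along a PFR/batch, dC_U/dC_A = −r_U/(r_D+r_U) = −k₂/(k₂+k₁·C_A).
Integrating from C_{A0} to C_A: C_U = (0.426/0.438)·ln[(0.426+0.438·5.23)/(0.426+0.438·0.387)] = 0.9726·ln(2.717/0.5955) = 1.476 mol·L⁻¹.
Then C_D = (C_{A0}−C_A) − C_U = 4.843 − 1.476 = 3.367 mol·L⁻¹.
Y_D = C_D/C_{A0} = 3.367/5.23 = 0.644.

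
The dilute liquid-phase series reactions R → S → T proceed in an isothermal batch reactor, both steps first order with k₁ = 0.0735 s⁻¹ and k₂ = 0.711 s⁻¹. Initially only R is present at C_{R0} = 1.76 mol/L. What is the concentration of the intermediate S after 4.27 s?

0.139 mol/L

The intermediate concentration in a first-order A→B→C sequence is C_S = k₁C_{R0}(e^(−k₁t) − e^(−k₂t))/(k₂−k₁).
e^(−k₁t) = e^(−0.0735×4.27) = e^(−0.3138) = 0.7306; e^(−k₂t) = e^(−3.036) = 0.04803.
C_S = 0.0735×1.76/(0.711−0.0735) × (0.7306−0.04803) = 0.2029×0.6826 = 0.1385 mol/L.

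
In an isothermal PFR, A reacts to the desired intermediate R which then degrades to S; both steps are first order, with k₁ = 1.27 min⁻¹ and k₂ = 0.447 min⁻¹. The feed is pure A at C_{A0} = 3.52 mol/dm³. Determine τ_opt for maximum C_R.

Setting dC_R/dτ = 0 gives τ_opt = ln(k₂/k₁)/(k₂−k₁).
= ln(0.447/1.27)/(0.447−1.27) = ln(0.3520)/-0.8230 = -1.044/-0.8230 = 1.27 min.

1.27 min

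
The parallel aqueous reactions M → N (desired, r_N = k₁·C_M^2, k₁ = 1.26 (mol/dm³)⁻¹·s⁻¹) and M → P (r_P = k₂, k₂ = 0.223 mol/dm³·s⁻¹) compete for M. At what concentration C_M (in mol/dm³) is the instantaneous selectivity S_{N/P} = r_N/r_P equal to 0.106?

0.137 mol/dm³

S_{N/P} = (k₁/k₂)·C_M^2 ⇒ C_M = (S·k₂/k₁)^(0.5).
= (0.106×0.223/1.26)^(0.5) = (0.01876)^(0.5) = 0.137 mol/dm³.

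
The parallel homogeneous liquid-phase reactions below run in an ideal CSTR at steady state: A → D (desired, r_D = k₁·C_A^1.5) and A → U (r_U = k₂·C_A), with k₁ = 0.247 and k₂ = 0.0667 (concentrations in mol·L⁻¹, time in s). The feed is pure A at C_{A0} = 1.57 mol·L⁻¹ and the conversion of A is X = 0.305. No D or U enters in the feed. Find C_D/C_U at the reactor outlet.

Exit C_A = C_{A0}(1−X) = 1.57×0.695 = 1.091 mol·L⁻¹.
A CSTR operates uniformly at the exit composition, giving r_D = 0.2815 and r_U = 0.07278 (each k·C_A^n at C_A = 1.091).
Overall selectivity = C_D/C_U = r_Dτ/(r_Uτ) = r_D/r_U = 3.87.

3.87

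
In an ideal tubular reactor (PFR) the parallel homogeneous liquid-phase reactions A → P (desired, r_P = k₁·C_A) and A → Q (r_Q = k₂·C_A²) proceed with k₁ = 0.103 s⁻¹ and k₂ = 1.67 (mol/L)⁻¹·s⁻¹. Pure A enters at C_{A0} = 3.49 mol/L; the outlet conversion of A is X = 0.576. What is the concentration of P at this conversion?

C_A = C_{A0}(1−X) = 1.480 mol/L.
Along a PFR/batch, dC_P/dC_A = −r_P/(r_P+r_Q) = −k₁/(k₁+k₂·C_A).
Integrating from C_{A0} to C_A: C_P = (0.103/1.67)·ln[(0.103+1.67·3.49)/(0.103+1.67·1.48)] = 0.06168·ln(5.931/2.574) = 0.05148 mol/L.

0.0515 mol/L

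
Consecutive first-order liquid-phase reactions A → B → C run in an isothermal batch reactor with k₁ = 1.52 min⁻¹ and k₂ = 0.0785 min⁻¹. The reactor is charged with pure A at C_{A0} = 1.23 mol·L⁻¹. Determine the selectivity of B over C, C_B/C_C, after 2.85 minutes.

5.26

Solving the coupled first-order balances gives C_B(t) = [k₁/(k₂−k₁)]·C_{A0}·(e^(−k₁t) − e^(−k₂t)).
e^(−k₁t) = e^(−1.52×2.85) = e^(−4.332) = 0.01314; e^(−k₂t) = e^(−0.2237) = 0.7995.
C_B = 1.52×1.23/(0.0785−1.52) × (0.01314−0.7995) = (-1.297)×(-0.7864) = 1.020 mol·L⁻¹.
C_A = C_{A0}e^(−k₁t) = 0.01616 mol·L⁻¹, so C_C = C_{A0}−C_A−C_B = 0.1939 mol·L⁻¹; C_B/C_C = 5.26.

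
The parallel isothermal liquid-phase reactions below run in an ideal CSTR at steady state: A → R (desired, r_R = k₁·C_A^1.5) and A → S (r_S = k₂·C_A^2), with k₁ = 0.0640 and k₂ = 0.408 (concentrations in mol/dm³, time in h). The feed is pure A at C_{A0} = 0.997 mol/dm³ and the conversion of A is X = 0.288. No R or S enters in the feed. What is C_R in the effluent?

Exit C_A = C_{A0}(1−X) = 0.997×0.712 = 0.7099 mol/dm³.
Rates in a CSTR are evaluated at the outlet concentration: r_R = 0.0640×0.7099^1.5 = 0.03828, r_S = 0.408×0.7099^2 = 0.2056.
Fraction of consumed A going to R: r_R/(r_R+r_S) = 0.1570.
C_R = 0.1570·C_{A0}·X = 0.1570×0.997×0.288 = 0.0451 mol/dm³.

0.0451 mol/dm³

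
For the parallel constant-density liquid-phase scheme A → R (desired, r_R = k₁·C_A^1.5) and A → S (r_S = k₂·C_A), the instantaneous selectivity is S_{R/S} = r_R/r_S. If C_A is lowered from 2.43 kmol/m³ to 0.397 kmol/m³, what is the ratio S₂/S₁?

S_{R/S} = (k₁/k₂)·C_A^0.5, so S₂/S₁ = (C_{A,2}/C_{A,1})^0.5.
= (0.397/2.43)^0.5 = (0.1634)^0.5 = 0.404.
Selectivity toward R falls as C_A falls — high-concentration operation is favoured.

0.404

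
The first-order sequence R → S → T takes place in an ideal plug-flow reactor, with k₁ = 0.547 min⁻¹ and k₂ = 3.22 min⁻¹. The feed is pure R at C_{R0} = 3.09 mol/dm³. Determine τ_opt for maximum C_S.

0.663 min

For first-order series the maximum of C_S occurs at τ_opt = ln(k₂/k₁)/(k₂−k₁).
= ln(3.22/0.547)/(3.22−0.547) = ln(5.887)/2.673 = 1.773/2.673 = 0.663 min.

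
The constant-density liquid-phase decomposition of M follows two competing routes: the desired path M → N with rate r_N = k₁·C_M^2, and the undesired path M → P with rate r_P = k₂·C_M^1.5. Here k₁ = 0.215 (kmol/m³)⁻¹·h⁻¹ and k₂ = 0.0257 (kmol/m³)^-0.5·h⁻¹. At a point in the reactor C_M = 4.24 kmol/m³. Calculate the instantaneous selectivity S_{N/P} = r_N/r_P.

17.2

S_{N/P} = r_N/r_P = (k₁·C_M^2)/(k₂·C_M^1.5) = (k₁/k₂)·C_M^0.5.
= (0.215×4.240^2) / (0.0257×4.240^1.5) = 3.865/0.2244 = 17.2.
Since the desired path is higher order in M, keeping C_M high (PFR or concentrated feed) favours N.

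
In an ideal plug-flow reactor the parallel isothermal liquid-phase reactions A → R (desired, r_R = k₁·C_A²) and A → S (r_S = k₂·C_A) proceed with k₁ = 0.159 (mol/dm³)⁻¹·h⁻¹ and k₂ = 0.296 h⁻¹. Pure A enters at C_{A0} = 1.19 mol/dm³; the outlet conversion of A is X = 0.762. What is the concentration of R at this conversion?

C_A = C_{A0}(1−X) = 0.2832 mol/dm³.
Along a PFR/batch, dC_S/dC_A = −r_S/(r_R+r_S) = −k₂/(k₂+k₁·C_A).
Integrating from C_{A0} to C_A: C_S = (0.296/0.159)·ln[(0.296+0.159·1.19)/(0.296+0.159·0.283)] = 1.862·ln(0.4852/0.3410) = 0.6564 mol/dm³.
Then C_R = (C_{A0}−C_A) − C_S = 0.9068 − 0.6564 = 0.2504 mol/dm³.

0.250 mol/dm³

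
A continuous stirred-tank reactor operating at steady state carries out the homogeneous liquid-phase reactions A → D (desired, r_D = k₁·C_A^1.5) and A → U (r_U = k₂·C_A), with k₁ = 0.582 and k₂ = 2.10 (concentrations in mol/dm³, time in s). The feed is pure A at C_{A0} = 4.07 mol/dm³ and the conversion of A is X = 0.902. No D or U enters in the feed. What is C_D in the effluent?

Exit C_A = C_{A0}(1−X) = 4.07×0.0980 = 0.3989 mol/dm³.
In a CSTR the entire volume is at exit conditions, so r_D = 0.582×0.3989^1.5 = 0.1466 and r_U = 2.10×0.3989 = 0.8376.
Fraction of consumed A going to D: r_D/(r_D+r_U) = 0.1490.
C_D = 0.1490·C_{A0}·X = 0.1490×4.07×0.902 = 0.547 mol/dm³.

0.547 mol/dm³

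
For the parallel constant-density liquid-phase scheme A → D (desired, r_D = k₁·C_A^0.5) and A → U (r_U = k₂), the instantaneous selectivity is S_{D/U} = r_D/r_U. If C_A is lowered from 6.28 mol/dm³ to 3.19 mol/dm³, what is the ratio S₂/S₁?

S_{D/U} = (k₁/k₂)·C_A^0.5, so S₂/S₁ = (C_{A,2}/C_{A,1})^0.5.
= (3.19/6.28)^0.5 = (0.5080)^0.5 = 0.713.
Selectivity toward D falls as C_A falls — high-concentration operation is favoured.

0.713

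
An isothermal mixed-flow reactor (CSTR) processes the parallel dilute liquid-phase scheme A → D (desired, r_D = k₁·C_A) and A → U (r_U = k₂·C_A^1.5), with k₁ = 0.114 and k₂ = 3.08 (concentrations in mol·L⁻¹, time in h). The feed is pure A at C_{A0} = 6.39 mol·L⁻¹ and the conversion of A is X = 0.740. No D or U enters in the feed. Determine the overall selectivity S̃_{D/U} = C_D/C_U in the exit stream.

Exit C_A = C_{A0}(1−X) = 6.39×0.260 = 1.661 mol·L⁻¹.
Rates in a CSTR are evaluated at the outlet concentration: r_D = 0.114×1.661 = 0.1894, r_U = 3.08×1.661^1.5 = 6.596.
Overall selectivity = C_D/C_U = r_Dτ/(r_Uτ) = r_D/r_U = 0.0287.

0.0287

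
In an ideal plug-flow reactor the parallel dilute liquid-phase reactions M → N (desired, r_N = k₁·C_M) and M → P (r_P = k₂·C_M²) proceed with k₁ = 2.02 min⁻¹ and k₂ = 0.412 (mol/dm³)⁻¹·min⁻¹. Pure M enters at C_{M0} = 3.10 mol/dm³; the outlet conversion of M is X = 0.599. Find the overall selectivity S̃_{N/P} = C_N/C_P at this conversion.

C_M = C_{M0}(1−X) = 1.243 mol/dm³.
Along a PFR/batch, dC_N/dC_M = −r_N/(r_N+r_P) = −k₁/(k₁+k₂·C_M).
Integrating from C_{M0} to C_M: C_N = (2.02/0.412)·ln[(2.02+0.412·3.10)/(2.02+0.412·1.24)] = 4.903·ln(3.297/2.532) = 1.294 mol/dm³.
C_P = (C_{M0}−C_M)−C_N = 0.5625 mol/dm³; S̃_{N/P} = 1.294/0.5625 = 2.30.

2.30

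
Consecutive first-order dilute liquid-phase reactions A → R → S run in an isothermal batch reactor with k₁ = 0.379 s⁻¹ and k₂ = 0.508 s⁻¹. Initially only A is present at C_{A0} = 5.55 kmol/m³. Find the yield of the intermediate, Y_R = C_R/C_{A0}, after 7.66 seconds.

Solving the coupled first-order balances gives C_R(t) = [k₁/(k₂−k₁)]·C_{A0}·(e^(−k₁t) − e^(−k₂t)).
e^(−k₁t) = e^(−0.379×7.66) = e^(−2.903) = 0.05485; e^(−k₂t) = e^(−3.891) = 0.02042.
C_R = 0.379×5.55/(0.508−0.379) × (0.05485−0.02042) = 16.31×0.03443 = 0.5614 kmol/m³.
Y_R = C_R/C_{A0} = 0.5614/5.55 = 0.101.

0.101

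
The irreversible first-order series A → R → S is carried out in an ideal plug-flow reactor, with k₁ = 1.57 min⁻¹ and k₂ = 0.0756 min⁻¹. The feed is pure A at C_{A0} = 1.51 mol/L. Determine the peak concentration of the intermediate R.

At the optimum, C_{R,max}/C_{A0} = (k₁/k₂)^[k₂/(k₂−k₁)].
= (1.57/0.0756)^(0.0756/(0.0756−1.57)) = (20.77)^(-0.05059) = 0.8577.
C_{R,max} = 0.8577×1.51 = 1.30 mol/L.

1.30 mol/L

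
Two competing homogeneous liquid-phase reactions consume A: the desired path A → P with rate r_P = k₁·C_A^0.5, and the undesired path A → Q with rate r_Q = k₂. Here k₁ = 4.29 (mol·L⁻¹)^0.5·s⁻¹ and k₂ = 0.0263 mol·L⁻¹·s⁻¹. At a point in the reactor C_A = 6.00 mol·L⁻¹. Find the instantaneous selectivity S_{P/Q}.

S_{P/Q} = r_P/r_Q = (k₁·C_A^0.5)/(k₂) = (k₁/k₂)·C_A^0.5.
= (4.29×6.000^0.5) / (0.0263) = 10.51/0.02630 = 400.

400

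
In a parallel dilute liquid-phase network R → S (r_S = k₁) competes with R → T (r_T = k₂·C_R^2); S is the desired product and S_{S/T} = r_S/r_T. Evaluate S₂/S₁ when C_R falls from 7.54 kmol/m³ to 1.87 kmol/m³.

S_{S/T} = (k₁/k₂)·C_R^-2, so S₂/S₁ = (C_{R,2}/C_{R,1})^-2.
= (1.87/7.54)^(-2) = (0.2480)^(-2) = 16.3.

16.3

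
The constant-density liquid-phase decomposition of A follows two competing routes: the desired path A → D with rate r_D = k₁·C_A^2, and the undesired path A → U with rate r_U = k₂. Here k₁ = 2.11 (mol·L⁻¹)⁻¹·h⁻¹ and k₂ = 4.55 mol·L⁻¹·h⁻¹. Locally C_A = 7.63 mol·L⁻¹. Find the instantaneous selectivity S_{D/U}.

27.0

S_{D/U} = r_D/r_U = (k₁·C_A^2)/(k₂) = (k₁/k₂)·C_A^2.
= (2.11×7.630^2) / (4.55) = 122.8/4.550 = 27.0.
Since the desired path is higher order in A, keeping C_A high (PFR or concentrated feed) favours D.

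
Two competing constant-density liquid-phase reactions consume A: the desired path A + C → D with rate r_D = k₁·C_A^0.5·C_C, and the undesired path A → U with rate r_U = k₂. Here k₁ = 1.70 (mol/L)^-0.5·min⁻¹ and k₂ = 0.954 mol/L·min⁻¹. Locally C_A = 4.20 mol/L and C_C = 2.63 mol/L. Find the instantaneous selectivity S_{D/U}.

S_{D/U} = r_D/r_U = (k₁·C_A^0.5·C_C)/(k₂) = (k₁/k₂)·C_A^0.5·C_C.
= (1.70×4.200^0.5×2.630) / (0.954) = 9.163/0.9540 = 9.60.

9.60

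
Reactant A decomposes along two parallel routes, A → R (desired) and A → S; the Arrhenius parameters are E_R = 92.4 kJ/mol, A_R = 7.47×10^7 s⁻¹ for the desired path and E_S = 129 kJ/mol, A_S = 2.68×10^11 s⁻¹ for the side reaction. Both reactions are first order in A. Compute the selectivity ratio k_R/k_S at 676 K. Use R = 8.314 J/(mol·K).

0.188

k_R/k_S = (A_R/A_S)·exp[−(E_R−E_S)/(RT)] = (A_R/A_S)·exp[(E_S−E_R)/(RT)].
(E_S−E_R)/(RT) = (129−92.4)×10³/(8.314×676) = 36600/5620 = 6.512.
k_R/k_S = (7.47×10^7/2.68×10^11)·exp(6.512) = 2.787×10^-4 × 673.3 = 0.188.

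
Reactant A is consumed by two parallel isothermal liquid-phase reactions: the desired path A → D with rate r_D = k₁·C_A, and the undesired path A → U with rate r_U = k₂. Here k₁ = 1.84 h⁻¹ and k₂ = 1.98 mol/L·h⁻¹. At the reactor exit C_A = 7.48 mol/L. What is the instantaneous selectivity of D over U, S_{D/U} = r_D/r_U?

S_{D/U} = r_D/r_U = (k₁·C_A)/(k₂) = (k₁/k₂)·C_A.
= (1.84×7.480) / (1.98) = 13.76/1.980 = 6.95.

6.95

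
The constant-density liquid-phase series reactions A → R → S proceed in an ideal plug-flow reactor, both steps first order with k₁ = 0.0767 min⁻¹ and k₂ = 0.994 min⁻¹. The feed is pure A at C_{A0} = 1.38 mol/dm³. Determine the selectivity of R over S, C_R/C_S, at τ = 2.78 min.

The intermediate concentration in a first-order A→B→C sequence is C_R = k₁C_{A0}(e^(−k₁τ) − e^(−k₂τ))/(k₂−k₁).
e^(−k₁τ) = e^(−0.0767×2.78) = e^(−0.2132) = 0.8080; e^(−k₂τ) = e^(−2.763) = 0.06308.
C_R = 0.0767×1.38/(0.994−0.0767) × (0.8080−0.06308) = 0.1154×0.7449 = 0.08595 mol/dm³.
C_A = C_{A0}e^(−k₁τ) = 1.115 mol/dm³, so C_S = C_{A0}−C_A−C_R = 0.1790 mol/dm³; C_R/C_S = 0.480.

0.480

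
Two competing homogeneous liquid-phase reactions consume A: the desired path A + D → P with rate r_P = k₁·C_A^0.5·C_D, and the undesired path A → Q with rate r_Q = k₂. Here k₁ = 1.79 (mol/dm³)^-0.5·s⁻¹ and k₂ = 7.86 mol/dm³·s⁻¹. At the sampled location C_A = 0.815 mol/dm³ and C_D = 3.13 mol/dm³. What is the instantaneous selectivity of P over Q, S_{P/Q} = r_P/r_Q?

0.644

S_{P/Q} = r_P/r_Q = (k₁·C_A^0.5·C_D)/(k₂) = (k₁/k₂)·C_A^0.5·C_D.
= (1.79×0.8150^0.5×3.130) / (7.86) = 5.058/7.860 = 0.644.
Since the desired path is higher order in A, keeping C_A high (PFR or concentrated feed) favours P.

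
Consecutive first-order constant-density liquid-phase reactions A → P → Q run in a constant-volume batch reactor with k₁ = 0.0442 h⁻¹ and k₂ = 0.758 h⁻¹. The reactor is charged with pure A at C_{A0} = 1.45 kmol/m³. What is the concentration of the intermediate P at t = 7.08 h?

The intermediate concentration in a first-order A→B→C sequence is C_P = k₁C_{A0}(e^(−k₁t) − e^(−k₂t))/(k₂−k₁).
e^(−k₁t) = e^(−0.0442×7.08) = e^(−0.3129) = 0.7313; e^(−k₂t) = e^(−5.367) = 0.004670.
C_P = 0.0442×1.45/(0.758−0.0442) × (0.7313−0.004670) = 0.08979×0.7266 = 0.06524 kmol/m³.

0.0652 kmol/m³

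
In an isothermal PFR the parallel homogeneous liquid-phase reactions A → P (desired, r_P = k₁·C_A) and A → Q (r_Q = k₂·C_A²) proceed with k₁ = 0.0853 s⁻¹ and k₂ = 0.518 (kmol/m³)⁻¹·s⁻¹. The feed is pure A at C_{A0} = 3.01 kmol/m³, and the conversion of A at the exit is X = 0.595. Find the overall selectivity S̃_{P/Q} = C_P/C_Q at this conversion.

C_A = C_{A0}(1−X) = 1.219 kmol/m³.
Along a PFR/batch, dC_P/dC_A = −r_P/(r_P+r_Q) = −k₁/(k₁+k₂·C_A).
Integrating from C_{A0} to C_A: C_P = (0.0853/0.518)·ln[(0.0853+0.518·3.01)/(0.0853+0.518·1.22)] = 0.1647·ln(1.644/0.7168) = 0.1367 kmol/m³.
C_Q = (C_{A0}−C_A)−C_P = 1.654 kmol/m³; S̃_{P/Q} = 0.1367/1.654 = 0.0827.

0.0827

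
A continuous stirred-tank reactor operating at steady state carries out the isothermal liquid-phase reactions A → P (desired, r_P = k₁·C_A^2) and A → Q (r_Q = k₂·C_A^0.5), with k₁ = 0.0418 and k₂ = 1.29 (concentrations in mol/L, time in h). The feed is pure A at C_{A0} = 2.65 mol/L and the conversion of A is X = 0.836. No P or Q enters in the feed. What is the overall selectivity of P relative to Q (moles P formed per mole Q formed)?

Exit C_A = C_{A0}(1−X) = 2.65×0.164 = 0.4346 mol/L.
A CSTR operates uniformly at the exit composition, giving r_P = 0.007895 and r_Q = 0.8504 (each k·C_A^n at C_A = 0.4346).
Overall selectivity = C_P/C_Q = r_Pτ/(r_Qτ) = r_P/r_Q = 0.00928.

0.00928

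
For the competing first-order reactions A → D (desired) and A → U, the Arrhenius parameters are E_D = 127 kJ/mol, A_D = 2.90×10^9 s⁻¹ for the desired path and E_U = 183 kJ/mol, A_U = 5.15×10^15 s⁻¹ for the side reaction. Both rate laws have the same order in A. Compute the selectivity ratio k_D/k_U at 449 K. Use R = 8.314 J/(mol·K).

With equal orders, S_{D/U} = k_D/k_U = (A_D/A_U)·exp[(E_U−E_D)/(RT)].
(E_U−E_D)/(RT) = (183−127)×10³/(8.314×449) = 56000/3733 = 15.00.
k_D/k_U = (2.90×10^9/5.15×10^15)·exp(15.00) = 5.631×10^-7 × 3.274×10^6 = 1.84.
Since E_D < E_U, lowering the temperature improves selectivity toward D.

1.84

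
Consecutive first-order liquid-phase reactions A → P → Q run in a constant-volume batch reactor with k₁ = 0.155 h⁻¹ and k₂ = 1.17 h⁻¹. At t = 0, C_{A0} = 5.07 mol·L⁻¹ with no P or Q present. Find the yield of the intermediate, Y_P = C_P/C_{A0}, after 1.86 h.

For first-order series with pure A initially, C_P(t) = k₁C_{A0}/(k₂−k₁)·(e^(−k₁t) − e^(−k₂t)).
e^(−k₁t) = e^(−0.155×1.86) = e^(−0.2883) = 0.7495; e^(−k₂t) = e^(−2.176) = 0.1135.
C_P = 0.155×5.07/(1.17−0.155) × (0.7495−0.1135) = 0.7742×0.6361 = 0.4925 mol·L⁻¹.
Y_P = C_P/C_{A0} = 0.4925/5.07 = 0.0971.

0.0971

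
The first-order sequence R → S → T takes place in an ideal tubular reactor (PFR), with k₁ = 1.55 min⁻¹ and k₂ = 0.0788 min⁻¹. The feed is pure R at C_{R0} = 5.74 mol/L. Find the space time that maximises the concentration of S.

The intermediate peaks when r₁ = r₂, i.e. k₁e^(−k₁τ) = k₂e^(−k₂τ), giving τ_opt = ln(k₂/k₁)/(k₂−k₁).
= ln(0.0788/1.55)/(0.0788−1.55) = ln(0.05084)/-1.471 = -2.979/-1.471 = 2.02 min.

2.02 min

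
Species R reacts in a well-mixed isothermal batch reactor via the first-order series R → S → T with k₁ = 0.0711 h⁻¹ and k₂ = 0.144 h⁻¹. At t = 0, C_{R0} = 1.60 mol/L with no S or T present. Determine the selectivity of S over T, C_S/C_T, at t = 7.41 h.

Solving the coupled first-order balances gives C_S(t) = [k₁/(k₂−k₁)]·C_{R0}·(e^(−k₁t) − e^(−k₂t)).
e^(−k₁t) = e^(−0.0711×7.41) = e^(−0.5269) = 0.5905; e^(−k₂t) = e^(−1.067) = 0.3440.
C_S = 0.0711×1.60/(0.144−0.0711) × (0.5905−0.3440) = 1.560×0.2464 = 0.3846 mol/L.
C_R = C_{R0}e^(−k₁t) = 0.9447 mol/L, so C_T = C_{R0}−C_R−C_S = 0.2707 mol/L; C_S/C_T = 1.42.

1.42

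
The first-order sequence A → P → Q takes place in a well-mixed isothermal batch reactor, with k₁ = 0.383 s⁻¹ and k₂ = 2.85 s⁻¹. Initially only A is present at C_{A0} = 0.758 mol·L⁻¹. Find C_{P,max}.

0.0746 mol·L⁻¹

For a first-order series the maximum intermediate yield is C_{P,max}/C_{A0} = (k₁/k₂)^[k₂/(k₂−k₁)].
= (0.383/2.85)^(2.85/(2.85−0.383)) = (0.1344)^(1.155) = 0.09841.
C_{P,max} = 0.09841×0.758 = 0.0746 mol·L⁻¹.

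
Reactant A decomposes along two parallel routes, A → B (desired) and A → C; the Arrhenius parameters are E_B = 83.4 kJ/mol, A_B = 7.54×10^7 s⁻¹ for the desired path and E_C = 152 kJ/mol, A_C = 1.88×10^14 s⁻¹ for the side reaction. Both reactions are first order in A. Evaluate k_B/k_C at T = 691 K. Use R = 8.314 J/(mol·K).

0.0615

k_B/k_C = (A_B/A_C)·exp[−(E_B−E_C)/(RT)] = (A_B/A_C)·exp[(E_C−E_B)/(RT)].
(E_C−E_B)/(RT) = (152−83.4)×10³/(8.314×691) = 68600/5745 = 11.94.
k_B/k_C = (7.54×10^7/1.88×10^14)·exp(11.94) = 4.011×10^-7 × 1.534×10^5 = 0.0615.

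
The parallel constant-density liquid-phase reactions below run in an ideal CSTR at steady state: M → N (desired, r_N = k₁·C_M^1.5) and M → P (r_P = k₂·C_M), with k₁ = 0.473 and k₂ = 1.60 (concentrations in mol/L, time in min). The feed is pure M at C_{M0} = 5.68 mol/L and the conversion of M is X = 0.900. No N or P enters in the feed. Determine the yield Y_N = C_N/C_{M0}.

0.164

Exit C_M = C_{M0}(1−X) = 5.68×0.100 = 0.5680 mol/L.
In a CSTR the entire volume is at exit conditions, so r_N = 0.473×0.5680^1.5 = 0.2025 and r_P = 1.60×0.5680 = 0.9088.
Fraction of consumed M going to N: r_N/(r_N+r_P) = 0.1822.
C_N = 0.1822·C_{M0}·X = 0.1822×5.68×0.900 = 0.931 mol/L; Y_N = C_N/C_{M0} = 0.164.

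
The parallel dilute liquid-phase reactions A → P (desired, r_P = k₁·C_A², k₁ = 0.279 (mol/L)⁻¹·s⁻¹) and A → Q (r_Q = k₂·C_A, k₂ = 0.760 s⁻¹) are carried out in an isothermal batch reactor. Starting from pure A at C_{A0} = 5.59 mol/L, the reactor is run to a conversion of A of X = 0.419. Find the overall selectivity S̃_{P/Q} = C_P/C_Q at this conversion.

1.60

C_A = C_{A0}(1−X) = 3.248 mol/L.
Along a PFR/batch, dC_Q/dC_A = −r_Q/(r_P+r_Q) = −k₂/(k₂+k₁·C_A).
Integrating from C_{A0} to C_A: C_Q = (0.760/0.279)·ln[(0.760+0.279·5.59)/(0.760+0.279·3.25)] = 2.724·ln(2.320/1.666) = 0.9014 mol/L.
Then C_P = (C_{A0}−C_A) − C_Q = 2.342 − 0.9014 = 1.441 mol/L.
S̃_{P/Q} = C_P/C_Q = 1.441/0.9014 = 1.60.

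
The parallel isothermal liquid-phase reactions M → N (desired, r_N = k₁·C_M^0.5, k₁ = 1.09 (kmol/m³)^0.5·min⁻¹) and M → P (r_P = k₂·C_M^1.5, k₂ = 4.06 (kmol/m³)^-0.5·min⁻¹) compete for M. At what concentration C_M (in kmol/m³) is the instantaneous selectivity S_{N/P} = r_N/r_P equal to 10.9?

S_{N/P} = (k₁/k₂)·C_M⁻¹ ⇒ C_M = (S·k₂/k₁)^(-1).
= (10.9×4.06/1.09)^(-1) = (40.60)^(-1) = 0.0246 kmol/m³.

0.0246 kmol/m³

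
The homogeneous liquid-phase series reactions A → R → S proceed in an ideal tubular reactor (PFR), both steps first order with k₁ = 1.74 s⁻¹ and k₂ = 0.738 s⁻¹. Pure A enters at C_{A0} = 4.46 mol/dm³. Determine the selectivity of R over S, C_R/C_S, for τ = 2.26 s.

0.427

For first-order series with pure A initially, C_R(τ) = k₁C_{A0}/(k₂−k₁)·(e^(−k₁τ) − e^(−k₂τ)).
e^(−k₁τ) = e^(−1.74×2.26) = e^(−3.932) = 0.01960; e^(−k₂τ) = e^(−1.668) = 0.1886.
C_R = 1.74×4.46/(0.738−1.74) × (0.01960−0.1886) = (-7.745)×(-0.1690) = 1.309 mol/dm³.
C_A = C_{A0}e^(−k₁τ) = 0.08740 mol/dm³, so C_S = C_{A0}−C_A−C_R = 3.063 mol/dm³; C_R/C_S = 0.427.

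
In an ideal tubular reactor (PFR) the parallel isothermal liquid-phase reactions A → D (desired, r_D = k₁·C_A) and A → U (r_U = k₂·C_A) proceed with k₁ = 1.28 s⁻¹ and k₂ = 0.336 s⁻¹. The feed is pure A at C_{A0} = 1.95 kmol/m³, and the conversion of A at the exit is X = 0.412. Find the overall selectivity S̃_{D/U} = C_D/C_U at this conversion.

3.81

C_A = C_{A0}(1−X) = 1.147 kmol/m³.
Both paths are first order in A, so the instantaneous fraction to D is constant: dC_D/d(−C_A) = k₁/(k₁+k₂) = 0.7921.
C_D = 0.7921·(C_{A0}−C_A) = 0.7921×0.8034 = 0.636 kmol/m³.
C_U = (C_{A0}−C_A)−C_D = 0.1670 kmol/m³; S̃_{D/U} = 0.6364/0.1670 = 3.81.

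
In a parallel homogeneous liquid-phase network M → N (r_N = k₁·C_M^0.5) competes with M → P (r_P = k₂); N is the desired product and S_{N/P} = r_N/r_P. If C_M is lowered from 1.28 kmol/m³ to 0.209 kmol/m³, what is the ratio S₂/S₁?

0.404

S_{N/P} = (k₁/k₂)·C_M^0.5, so S₂/S₁ = (C_{M,2}/C_{M,1})^0.5.
= (0.209/1.28)^0.5 = (0.1633)^0.5 = 0.404.
Selectivity toward N falls as C_M falls — high-concentration operation is favoured.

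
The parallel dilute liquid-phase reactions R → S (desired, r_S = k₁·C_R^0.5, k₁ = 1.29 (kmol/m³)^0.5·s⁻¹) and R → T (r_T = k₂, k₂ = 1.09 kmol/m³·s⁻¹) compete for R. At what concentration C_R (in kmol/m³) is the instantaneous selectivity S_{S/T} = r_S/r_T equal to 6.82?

33.2 kmol/m³

S_{S/T} = (k₁/k₂)·C_R^0.5 ⇒ C_R = (S·k₂/k₁)^(2).
= (6.82×1.09/1.29)^(2) = (5.763)^(2) = 33.2 kmol/m³.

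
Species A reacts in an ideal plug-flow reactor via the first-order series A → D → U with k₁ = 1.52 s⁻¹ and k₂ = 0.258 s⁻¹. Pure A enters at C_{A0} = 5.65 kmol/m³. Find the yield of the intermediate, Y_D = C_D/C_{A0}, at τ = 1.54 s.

0.694

For first-order series with pure A initially, C_D(τ) = k₁C_{A0}/(k₂−k₁)·(e^(−k₁τ) − e^(−k₂τ)).
e^(−k₁τ) = e^(−1.52×1.54) = e^(−2.341) = 0.09625; e^(−k₂τ) = e^(−0.3973) = 0.6721.
C_D = 1.52×5.65/(0.258−1.52) × (0.09625−0.6721) = (-6.805)×(-0.5759) = 3.919 kmol/m³.
Y_D = C_D/C_{A0} = 3.919/5.65 = 0.694.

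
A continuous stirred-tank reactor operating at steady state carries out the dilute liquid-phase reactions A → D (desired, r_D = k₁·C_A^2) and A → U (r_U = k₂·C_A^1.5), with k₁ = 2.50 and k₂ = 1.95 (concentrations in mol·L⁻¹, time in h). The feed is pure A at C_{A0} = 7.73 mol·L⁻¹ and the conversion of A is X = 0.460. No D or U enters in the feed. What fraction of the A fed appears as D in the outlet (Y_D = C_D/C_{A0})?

0.333

Exit C_A = C_{A0}(1−X) = 7.73×0.540 = 4.174 mol·L⁻¹.
A CSTR operates uniformly at the exit composition, giving r_D = 43.56 and r_U = 16.63 (each k·C_A^n at C_A = 4.174).
Fraction of consumed A going to D: r_D/(r_D+r_U) = 0.7237.
C_D = 0.7237·C_{A0}·X = 0.7237×7.73×0.460 = 2.57 mol·L⁻¹; Y_D = C_D/C_{A0} = 0.333.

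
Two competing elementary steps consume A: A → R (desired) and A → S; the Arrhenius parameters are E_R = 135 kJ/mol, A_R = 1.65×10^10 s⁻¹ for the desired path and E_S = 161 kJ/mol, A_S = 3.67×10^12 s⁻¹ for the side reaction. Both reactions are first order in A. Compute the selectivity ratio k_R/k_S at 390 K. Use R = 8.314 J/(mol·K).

13.7

k_R/k_S = (A_R/A_S)·exp[−(E_R−E_S)/(RT)] = (A_R/A_S)·exp[(E_S−E_R)/(RT)].
(E_S−E_R)/(RT) = (161−135)×10³/(8.314×390) = 26000/3242 = 8.019.
k_R/k_S = (1.65×10^10/3.67×10^12)·exp(8.019) = 0.004496 × 3037 = 13.7.
Since E_R < E_S, lowering the temperature improves selectivity toward R.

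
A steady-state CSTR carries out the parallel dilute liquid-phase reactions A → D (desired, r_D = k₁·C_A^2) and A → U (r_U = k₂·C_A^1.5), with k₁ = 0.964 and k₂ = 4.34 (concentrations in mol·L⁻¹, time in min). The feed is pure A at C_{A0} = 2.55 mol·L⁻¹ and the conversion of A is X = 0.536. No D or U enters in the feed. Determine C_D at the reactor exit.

Exit C_A = C_{A0}(1−X) = 2.55×0.464 = 1.183 mol·L⁻¹.
Rates in a CSTR are evaluated at the outlet concentration: r_D = 0.964×1.183^2 = 1.350, r_U = 4.34×1.183^1.5 = 5.586.
Fraction of consumed A going to D: r_D/(r_D+r_U) = 0.1946.
C_D = 0.1946·C_{A0}·X = 0.1946×2.55×0.536 = 0.266 mol·L⁻¹.

0.266 mol·L⁻¹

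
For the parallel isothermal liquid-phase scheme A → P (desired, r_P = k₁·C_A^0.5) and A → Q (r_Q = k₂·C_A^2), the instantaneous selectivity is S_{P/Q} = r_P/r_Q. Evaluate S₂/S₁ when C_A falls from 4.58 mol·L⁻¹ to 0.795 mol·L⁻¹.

S_{P/Q} = (k₁/k₂)·C_A^-1.5, so S₂/S₁ = (C_{A,2}/C_{A,1})^-1.5.
= (0.795/4.58)^(-1.5) = (0.1736)^(-1.5) = 13.8.
Selectivity toward P rises as C_A falls — low-concentration operation is favoured.

13.8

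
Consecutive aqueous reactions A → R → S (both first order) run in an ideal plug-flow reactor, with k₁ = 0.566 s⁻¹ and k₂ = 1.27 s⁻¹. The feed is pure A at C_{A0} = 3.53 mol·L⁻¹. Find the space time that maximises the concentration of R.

1.15 s

The intermediate peaks when r₁ = r₂, i.e. k₁e^(−k₁τ) = k₂e^(−k₂τ), giving τ_opt = ln(k₂/k₁)/(k₂−k₁).
= ln(1.27/0.566)/(1.27−0.566) = ln(2.244)/0.7040 = 0.8082/0.7040 = 1.15 s.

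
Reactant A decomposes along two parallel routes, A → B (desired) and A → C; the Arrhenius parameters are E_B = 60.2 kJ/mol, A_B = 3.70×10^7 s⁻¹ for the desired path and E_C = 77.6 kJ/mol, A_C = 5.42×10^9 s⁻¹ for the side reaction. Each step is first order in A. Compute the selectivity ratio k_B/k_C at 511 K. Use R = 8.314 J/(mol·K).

k_B/k_C = (A_B/A_C)·exp[−(E_B−E_C)/(RT)] = (A_B/A_C)·exp[(E_C−E_B)/(RT)].
(E_C−E_B)/(RT) = (77.6−60.2)×10³/(8.314×511) = 17400/4248 = 4.096.
k_B/k_C = (3.70×10^7/5.42×10^9)·exp(4.096) = 0.006827 × 60.08 = 0.410.

0.410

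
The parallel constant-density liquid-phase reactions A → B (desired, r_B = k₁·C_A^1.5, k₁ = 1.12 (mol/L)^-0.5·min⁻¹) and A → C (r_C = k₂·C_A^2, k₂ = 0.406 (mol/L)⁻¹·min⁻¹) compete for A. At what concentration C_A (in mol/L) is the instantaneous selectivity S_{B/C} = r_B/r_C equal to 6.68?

S_{B/C} = (k₁/k₂)·C_A^-0.5 ⇒ C_A = (S·k₂/k₁)^(-2).
= (6.68×0.406/1.12)^(-2) = (2.421)^(-2) = 0.171 mol/L.

0.171 mol/L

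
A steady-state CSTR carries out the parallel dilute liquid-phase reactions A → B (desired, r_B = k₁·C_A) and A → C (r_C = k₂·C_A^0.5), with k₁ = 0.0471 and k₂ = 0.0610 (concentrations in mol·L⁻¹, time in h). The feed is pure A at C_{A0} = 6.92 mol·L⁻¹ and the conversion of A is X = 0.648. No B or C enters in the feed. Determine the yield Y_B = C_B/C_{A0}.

Exit C_A = C_{A0}(1−X) = 6.92×0.352 = 2.436 mol·L⁻¹.
Rates in a CSTR are evaluated at the outlet concentration: r_B = 0.0471×2.436 = 0.1147, r_C = 0.0610×2.436^0.5 = 0.09520.
Fraction of consumed A going to B: r_B/(r_B+r_C) = 0.5465.
C_B = 0.5465·C_{A0}·X = 0.5465×6.92×0.648 = 2.45 mol·L⁻¹; Y_B = C_B/C_{A0} = 0.354.

0.354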